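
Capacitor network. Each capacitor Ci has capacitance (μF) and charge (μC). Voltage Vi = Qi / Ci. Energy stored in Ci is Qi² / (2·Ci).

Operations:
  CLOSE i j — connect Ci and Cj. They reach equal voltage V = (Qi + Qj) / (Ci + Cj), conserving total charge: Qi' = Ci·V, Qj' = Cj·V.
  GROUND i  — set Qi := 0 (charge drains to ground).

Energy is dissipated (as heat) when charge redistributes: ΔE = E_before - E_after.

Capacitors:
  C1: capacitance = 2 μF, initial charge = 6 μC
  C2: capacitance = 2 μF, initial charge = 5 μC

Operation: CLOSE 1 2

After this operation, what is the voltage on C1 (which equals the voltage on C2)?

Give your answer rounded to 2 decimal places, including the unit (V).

Answer: 2.75 V

Derivation:
Initial: C1(2μF, Q=6μC, V=3.00V), C2(2μF, Q=5μC, V=2.50V)
Op 1: CLOSE 1-2: Q_total=11.00, C_total=4.00, V=2.75; Q1=5.50, Q2=5.50; dissipated=0.125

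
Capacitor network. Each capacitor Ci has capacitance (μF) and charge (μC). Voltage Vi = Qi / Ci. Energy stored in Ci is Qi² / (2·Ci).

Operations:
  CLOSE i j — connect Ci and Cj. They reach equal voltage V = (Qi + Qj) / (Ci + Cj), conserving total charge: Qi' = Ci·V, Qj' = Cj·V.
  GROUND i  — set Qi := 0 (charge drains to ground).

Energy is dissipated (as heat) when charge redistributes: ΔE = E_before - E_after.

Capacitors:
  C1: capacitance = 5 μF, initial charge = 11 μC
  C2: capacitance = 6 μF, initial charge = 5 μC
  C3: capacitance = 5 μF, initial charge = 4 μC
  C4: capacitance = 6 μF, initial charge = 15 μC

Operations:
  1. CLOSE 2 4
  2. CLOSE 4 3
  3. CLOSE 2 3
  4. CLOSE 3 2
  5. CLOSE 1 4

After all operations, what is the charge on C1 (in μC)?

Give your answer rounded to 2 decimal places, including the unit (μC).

Initial: C1(5μF, Q=11μC, V=2.20V), C2(6μF, Q=5μC, V=0.83V), C3(5μF, Q=4μC, V=0.80V), C4(6μF, Q=15μC, V=2.50V)
Op 1: CLOSE 2-4: Q_total=20.00, C_total=12.00, V=1.67; Q2=10.00, Q4=10.00; dissipated=4.167
Op 2: CLOSE 4-3: Q_total=14.00, C_total=11.00, V=1.27; Q4=7.64, Q3=6.36; dissipated=1.024
Op 3: CLOSE 2-3: Q_total=16.36, C_total=11.00, V=1.49; Q2=8.93, Q3=7.44; dissipated=0.212
Op 4: CLOSE 3-2: Q_total=16.36, C_total=11.00, V=1.49; Q3=7.44, Q2=8.93; dissipated=0.000
Op 5: CLOSE 1-4: Q_total=18.64, C_total=11.00, V=1.69; Q1=8.47, Q4=10.17; dissipated=1.173
Final charges: Q1=8.47, Q2=8.93, Q3=7.44, Q4=10.17

Answer: 8.47 μC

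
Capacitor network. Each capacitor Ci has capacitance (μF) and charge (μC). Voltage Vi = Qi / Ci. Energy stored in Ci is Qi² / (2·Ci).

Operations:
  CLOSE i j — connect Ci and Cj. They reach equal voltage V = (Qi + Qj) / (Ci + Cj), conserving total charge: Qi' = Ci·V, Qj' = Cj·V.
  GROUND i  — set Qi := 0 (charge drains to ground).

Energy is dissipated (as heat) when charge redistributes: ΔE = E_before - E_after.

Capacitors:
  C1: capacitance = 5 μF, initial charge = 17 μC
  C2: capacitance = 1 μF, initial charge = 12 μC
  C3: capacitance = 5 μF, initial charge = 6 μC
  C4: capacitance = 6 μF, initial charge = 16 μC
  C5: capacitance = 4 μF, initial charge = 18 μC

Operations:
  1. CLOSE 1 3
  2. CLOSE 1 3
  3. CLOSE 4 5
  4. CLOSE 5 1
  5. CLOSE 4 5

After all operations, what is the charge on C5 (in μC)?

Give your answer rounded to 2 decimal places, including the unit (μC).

Initial: C1(5μF, Q=17μC, V=3.40V), C2(1μF, Q=12μC, V=12.00V), C3(5μF, Q=6μC, V=1.20V), C4(6μF, Q=16μC, V=2.67V), C5(4μF, Q=18μC, V=4.50V)
Op 1: CLOSE 1-3: Q_total=23.00, C_total=10.00, V=2.30; Q1=11.50, Q3=11.50; dissipated=6.050
Op 2: CLOSE 1-3: Q_total=23.00, C_total=10.00, V=2.30; Q1=11.50, Q3=11.50; dissipated=0.000
Op 3: CLOSE 4-5: Q_total=34.00, C_total=10.00, V=3.40; Q4=20.40, Q5=13.60; dissipated=4.033
Op 4: CLOSE 5-1: Q_total=25.10, C_total=9.00, V=2.79; Q5=11.16, Q1=13.94; dissipated=1.344
Op 5: CLOSE 4-5: Q_total=31.56, C_total=10.00, V=3.16; Q4=18.93, Q5=12.62; dissipated=0.448
Final charges: Q1=13.94, Q2=12.00, Q3=11.50, Q4=18.93, Q5=12.62

Answer: 12.62 μC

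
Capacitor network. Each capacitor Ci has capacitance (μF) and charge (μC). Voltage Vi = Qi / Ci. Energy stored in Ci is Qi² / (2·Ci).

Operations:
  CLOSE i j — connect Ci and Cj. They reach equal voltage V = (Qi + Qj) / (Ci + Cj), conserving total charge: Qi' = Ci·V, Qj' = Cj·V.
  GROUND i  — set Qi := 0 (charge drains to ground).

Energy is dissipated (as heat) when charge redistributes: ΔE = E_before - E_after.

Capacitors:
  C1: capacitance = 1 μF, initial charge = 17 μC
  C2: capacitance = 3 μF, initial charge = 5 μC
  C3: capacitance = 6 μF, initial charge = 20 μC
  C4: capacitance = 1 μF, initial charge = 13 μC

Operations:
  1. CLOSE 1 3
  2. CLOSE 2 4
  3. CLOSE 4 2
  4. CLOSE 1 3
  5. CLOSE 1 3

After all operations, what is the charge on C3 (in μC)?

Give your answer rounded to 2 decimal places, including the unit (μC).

Answer: 31.71 μC

Derivation:
Initial: C1(1μF, Q=17μC, V=17.00V), C2(3μF, Q=5μC, V=1.67V), C3(6μF, Q=20μC, V=3.33V), C4(1μF, Q=13μC, V=13.00V)
Op 1: CLOSE 1-3: Q_total=37.00, C_total=7.00, V=5.29; Q1=5.29, Q3=31.71; dissipated=80.048
Op 2: CLOSE 2-4: Q_total=18.00, C_total=4.00, V=4.50; Q2=13.50, Q4=4.50; dissipated=48.167
Op 3: CLOSE 4-2: Q_total=18.00, C_total=4.00, V=4.50; Q4=4.50, Q2=13.50; dissipated=0.000
Op 4: CLOSE 1-3: Q_total=37.00, C_total=7.00, V=5.29; Q1=5.29, Q3=31.71; dissipated=0.000
Op 5: CLOSE 1-3: Q_total=37.00, C_total=7.00, V=5.29; Q1=5.29, Q3=31.71; dissipated=0.000
Final charges: Q1=5.29, Q2=13.50, Q3=31.71, Q4=4.50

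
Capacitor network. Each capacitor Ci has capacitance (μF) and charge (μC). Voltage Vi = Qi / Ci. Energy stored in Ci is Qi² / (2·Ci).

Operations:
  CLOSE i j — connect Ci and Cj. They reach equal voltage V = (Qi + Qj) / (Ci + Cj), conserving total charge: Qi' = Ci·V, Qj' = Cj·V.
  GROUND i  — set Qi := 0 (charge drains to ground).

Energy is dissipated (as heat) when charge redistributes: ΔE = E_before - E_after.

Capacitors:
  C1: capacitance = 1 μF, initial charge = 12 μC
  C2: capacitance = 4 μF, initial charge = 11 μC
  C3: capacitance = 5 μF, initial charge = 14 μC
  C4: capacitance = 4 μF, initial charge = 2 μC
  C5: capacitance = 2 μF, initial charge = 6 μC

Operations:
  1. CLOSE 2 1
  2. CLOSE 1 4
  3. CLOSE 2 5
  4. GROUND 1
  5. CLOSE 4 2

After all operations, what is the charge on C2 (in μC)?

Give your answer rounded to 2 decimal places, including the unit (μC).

Answer: 10.77 μC

Derivation:
Initial: C1(1μF, Q=12μC, V=12.00V), C2(4μF, Q=11μC, V=2.75V), C3(5μF, Q=14μC, V=2.80V), C4(4μF, Q=2μC, V=0.50V), C5(2μF, Q=6μC, V=3.00V)
Op 1: CLOSE 2-1: Q_total=23.00, C_total=5.00, V=4.60; Q2=18.40, Q1=4.60; dissipated=34.225
Op 2: CLOSE 1-4: Q_total=6.60, C_total=5.00, V=1.32; Q1=1.32, Q4=5.28; dissipated=6.724
Op 3: CLOSE 2-5: Q_total=24.40, C_total=6.00, V=4.07; Q2=16.27, Q5=8.13; dissipated=1.707
Op 4: GROUND 1: Q1=0; energy lost=0.871
Op 5: CLOSE 4-2: Q_total=21.55, C_total=8.00, V=2.69; Q4=10.77, Q2=10.77; dissipated=7.544
Final charges: Q1=0.00, Q2=10.77, Q3=14.00, Q4=10.77, Q5=8.13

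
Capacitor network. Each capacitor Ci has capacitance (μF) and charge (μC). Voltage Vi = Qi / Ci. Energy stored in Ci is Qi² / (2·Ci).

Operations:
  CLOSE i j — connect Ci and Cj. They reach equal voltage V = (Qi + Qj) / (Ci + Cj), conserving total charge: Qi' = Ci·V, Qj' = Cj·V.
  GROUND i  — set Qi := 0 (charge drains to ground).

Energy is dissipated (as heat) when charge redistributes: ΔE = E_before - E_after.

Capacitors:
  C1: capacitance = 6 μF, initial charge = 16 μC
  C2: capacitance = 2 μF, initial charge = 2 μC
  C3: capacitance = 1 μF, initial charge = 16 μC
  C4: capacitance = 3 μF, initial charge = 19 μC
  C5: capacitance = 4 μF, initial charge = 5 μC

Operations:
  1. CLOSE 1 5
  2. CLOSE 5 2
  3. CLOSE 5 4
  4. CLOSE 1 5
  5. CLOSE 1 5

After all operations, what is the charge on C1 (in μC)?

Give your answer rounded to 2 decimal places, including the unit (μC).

Answer: 16.45 μC

Derivation:
Initial: C1(6μF, Q=16μC, V=2.67V), C2(2μF, Q=2μC, V=1.00V), C3(1μF, Q=16μC, V=16.00V), C4(3μF, Q=19μC, V=6.33V), C5(4μF, Q=5μC, V=1.25V)
Op 1: CLOSE 1-5: Q_total=21.00, C_total=10.00, V=2.10; Q1=12.60, Q5=8.40; dissipated=2.408
Op 2: CLOSE 5-2: Q_total=10.40, C_total=6.00, V=1.73; Q5=6.93, Q2=3.47; dissipated=0.807
Op 3: CLOSE 5-4: Q_total=25.93, C_total=7.00, V=3.70; Q5=14.82, Q4=11.11; dissipated=18.137
Op 4: CLOSE 1-5: Q_total=27.42, C_total=10.00, V=2.74; Q1=16.45, Q5=10.97; dissipated=3.090
Op 5: CLOSE 1-5: Q_total=27.42, C_total=10.00, V=2.74; Q1=16.45, Q5=10.97; dissipated=0.000
Final charges: Q1=16.45, Q2=3.47, Q3=16.00, Q4=11.11, Q5=10.97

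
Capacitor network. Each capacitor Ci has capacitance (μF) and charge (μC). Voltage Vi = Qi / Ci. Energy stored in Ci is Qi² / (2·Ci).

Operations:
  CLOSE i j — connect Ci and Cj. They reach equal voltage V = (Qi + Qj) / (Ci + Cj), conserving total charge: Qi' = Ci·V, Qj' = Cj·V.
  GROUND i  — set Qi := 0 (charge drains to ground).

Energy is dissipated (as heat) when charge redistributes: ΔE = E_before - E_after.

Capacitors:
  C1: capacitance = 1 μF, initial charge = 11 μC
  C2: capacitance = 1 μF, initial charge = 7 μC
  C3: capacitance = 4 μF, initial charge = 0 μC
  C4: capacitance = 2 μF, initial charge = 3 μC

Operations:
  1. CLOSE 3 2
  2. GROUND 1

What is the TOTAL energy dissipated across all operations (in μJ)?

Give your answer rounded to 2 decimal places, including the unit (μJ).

Initial: C1(1μF, Q=11μC, V=11.00V), C2(1μF, Q=7μC, V=7.00V), C3(4μF, Q=0μC, V=0.00V), C4(2μF, Q=3μC, V=1.50V)
Op 1: CLOSE 3-2: Q_total=7.00, C_total=5.00, V=1.40; Q3=5.60, Q2=1.40; dissipated=19.600
Op 2: GROUND 1: Q1=0; energy lost=60.500
Total dissipated: 80.100 μJ

Answer: 80.10 μJ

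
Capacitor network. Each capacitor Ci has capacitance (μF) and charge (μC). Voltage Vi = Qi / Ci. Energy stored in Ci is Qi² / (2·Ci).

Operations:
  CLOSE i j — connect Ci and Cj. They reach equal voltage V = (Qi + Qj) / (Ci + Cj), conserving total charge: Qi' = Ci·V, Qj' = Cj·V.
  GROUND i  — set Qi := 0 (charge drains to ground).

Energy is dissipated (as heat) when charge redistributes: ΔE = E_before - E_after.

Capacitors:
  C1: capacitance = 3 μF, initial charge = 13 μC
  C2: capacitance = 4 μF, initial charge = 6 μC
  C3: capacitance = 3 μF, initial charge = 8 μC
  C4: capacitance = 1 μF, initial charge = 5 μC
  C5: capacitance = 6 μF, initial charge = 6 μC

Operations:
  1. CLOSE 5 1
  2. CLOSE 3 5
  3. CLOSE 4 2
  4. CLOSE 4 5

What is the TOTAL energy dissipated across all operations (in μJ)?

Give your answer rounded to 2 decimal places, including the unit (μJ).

Initial: C1(3μF, Q=13μC, V=4.33V), C2(4μF, Q=6μC, V=1.50V), C3(3μF, Q=8μC, V=2.67V), C4(1μF, Q=5μC, V=5.00V), C5(6μF, Q=6μC, V=1.00V)
Op 1: CLOSE 5-1: Q_total=19.00, C_total=9.00, V=2.11; Q5=12.67, Q1=6.33; dissipated=11.111
Op 2: CLOSE 3-5: Q_total=20.67, C_total=9.00, V=2.30; Q3=6.89, Q5=13.78; dissipated=0.309
Op 3: CLOSE 4-2: Q_total=11.00, C_total=5.00, V=2.20; Q4=2.20, Q2=8.80; dissipated=4.900
Op 4: CLOSE 4-5: Q_total=15.98, C_total=7.00, V=2.28; Q4=2.28, Q5=13.70; dissipated=0.004
Total dissipated: 16.324 μJ

Answer: 16.32 μJ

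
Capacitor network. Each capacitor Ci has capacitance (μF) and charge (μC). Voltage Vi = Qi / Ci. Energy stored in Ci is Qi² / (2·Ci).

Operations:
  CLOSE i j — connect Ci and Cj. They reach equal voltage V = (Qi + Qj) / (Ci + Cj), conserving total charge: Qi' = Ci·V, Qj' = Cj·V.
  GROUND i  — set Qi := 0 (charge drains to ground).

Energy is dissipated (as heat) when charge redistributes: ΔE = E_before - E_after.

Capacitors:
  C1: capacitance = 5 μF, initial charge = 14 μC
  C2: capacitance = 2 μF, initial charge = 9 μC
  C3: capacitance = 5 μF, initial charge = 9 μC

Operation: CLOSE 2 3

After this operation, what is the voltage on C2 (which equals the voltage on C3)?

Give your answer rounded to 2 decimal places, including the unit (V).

Answer: 2.57 V

Derivation:
Initial: C1(5μF, Q=14μC, V=2.80V), C2(2μF, Q=9μC, V=4.50V), C3(5μF, Q=9μC, V=1.80V)
Op 1: CLOSE 2-3: Q_total=18.00, C_total=7.00, V=2.57; Q2=5.14, Q3=12.86; dissipated=5.207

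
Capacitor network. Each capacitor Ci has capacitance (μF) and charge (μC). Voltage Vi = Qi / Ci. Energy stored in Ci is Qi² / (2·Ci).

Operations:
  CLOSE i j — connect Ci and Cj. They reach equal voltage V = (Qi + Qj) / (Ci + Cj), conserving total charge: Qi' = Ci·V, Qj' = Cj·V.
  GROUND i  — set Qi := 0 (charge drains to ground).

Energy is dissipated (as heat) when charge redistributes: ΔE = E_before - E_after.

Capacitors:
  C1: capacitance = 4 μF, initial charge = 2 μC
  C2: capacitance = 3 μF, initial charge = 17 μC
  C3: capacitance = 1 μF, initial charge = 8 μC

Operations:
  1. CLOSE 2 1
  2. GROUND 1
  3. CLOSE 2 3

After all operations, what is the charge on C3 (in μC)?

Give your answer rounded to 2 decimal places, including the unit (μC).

Answer: 4.04 μC

Derivation:
Initial: C1(4μF, Q=2μC, V=0.50V), C2(3μF, Q=17μC, V=5.67V), C3(1μF, Q=8μC, V=8.00V)
Op 1: CLOSE 2-1: Q_total=19.00, C_total=7.00, V=2.71; Q2=8.14, Q1=10.86; dissipated=22.881
Op 2: GROUND 1: Q1=0; energy lost=14.735
Op 3: CLOSE 2-3: Q_total=16.14, C_total=4.00, V=4.04; Q2=12.11, Q3=4.04; dissipated=10.477
Final charges: Q1=0.00, Q2=12.11, Q3=4.04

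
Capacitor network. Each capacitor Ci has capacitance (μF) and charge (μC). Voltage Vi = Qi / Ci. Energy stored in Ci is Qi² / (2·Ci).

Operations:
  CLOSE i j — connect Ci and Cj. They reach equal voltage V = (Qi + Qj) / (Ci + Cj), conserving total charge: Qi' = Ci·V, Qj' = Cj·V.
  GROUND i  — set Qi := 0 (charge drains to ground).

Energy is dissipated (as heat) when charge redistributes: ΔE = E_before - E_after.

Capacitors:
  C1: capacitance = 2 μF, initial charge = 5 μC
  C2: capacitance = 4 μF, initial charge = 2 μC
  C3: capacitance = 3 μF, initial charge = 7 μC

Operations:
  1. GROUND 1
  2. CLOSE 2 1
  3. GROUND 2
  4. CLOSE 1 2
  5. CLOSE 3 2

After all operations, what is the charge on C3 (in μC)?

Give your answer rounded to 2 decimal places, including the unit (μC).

Initial: C1(2μF, Q=5μC, V=2.50V), C2(4μF, Q=2μC, V=0.50V), C3(3μF, Q=7μC, V=2.33V)
Op 1: GROUND 1: Q1=0; energy lost=6.250
Op 2: CLOSE 2-1: Q_total=2.00, C_total=6.00, V=0.33; Q2=1.33, Q1=0.67; dissipated=0.167
Op 3: GROUND 2: Q2=0; energy lost=0.222
Op 4: CLOSE 1-2: Q_total=0.67, C_total=6.00, V=0.11; Q1=0.22, Q2=0.44; dissipated=0.074
Op 5: CLOSE 3-2: Q_total=7.44, C_total=7.00, V=1.06; Q3=3.19, Q2=4.25; dissipated=4.233
Final charges: Q1=0.22, Q2=4.25, Q3=3.19

Answer: 3.19 μC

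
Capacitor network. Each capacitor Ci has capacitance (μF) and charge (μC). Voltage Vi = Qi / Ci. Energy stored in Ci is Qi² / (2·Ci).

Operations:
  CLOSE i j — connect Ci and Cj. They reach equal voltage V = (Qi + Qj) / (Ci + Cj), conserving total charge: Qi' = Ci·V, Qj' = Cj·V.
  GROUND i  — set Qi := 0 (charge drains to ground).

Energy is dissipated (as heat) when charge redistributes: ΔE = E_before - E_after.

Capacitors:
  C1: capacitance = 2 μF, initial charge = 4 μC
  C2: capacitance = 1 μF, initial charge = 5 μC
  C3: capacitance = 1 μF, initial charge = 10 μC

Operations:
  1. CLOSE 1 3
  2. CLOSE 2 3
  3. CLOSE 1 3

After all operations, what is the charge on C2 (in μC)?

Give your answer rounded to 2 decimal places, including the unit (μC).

Answer: 4.83 μC

Derivation:
Initial: C1(2μF, Q=4μC, V=2.00V), C2(1μF, Q=5μC, V=5.00V), C3(1μF, Q=10μC, V=10.00V)
Op 1: CLOSE 1-3: Q_total=14.00, C_total=3.00, V=4.67; Q1=9.33, Q3=4.67; dissipated=21.333
Op 2: CLOSE 2-3: Q_total=9.67, C_total=2.00, V=4.83; Q2=4.83, Q3=4.83; dissipated=0.028
Op 3: CLOSE 1-3: Q_total=14.17, C_total=3.00, V=4.72; Q1=9.44, Q3=4.72; dissipated=0.009
Final charges: Q1=9.44, Q2=4.83, Q3=4.72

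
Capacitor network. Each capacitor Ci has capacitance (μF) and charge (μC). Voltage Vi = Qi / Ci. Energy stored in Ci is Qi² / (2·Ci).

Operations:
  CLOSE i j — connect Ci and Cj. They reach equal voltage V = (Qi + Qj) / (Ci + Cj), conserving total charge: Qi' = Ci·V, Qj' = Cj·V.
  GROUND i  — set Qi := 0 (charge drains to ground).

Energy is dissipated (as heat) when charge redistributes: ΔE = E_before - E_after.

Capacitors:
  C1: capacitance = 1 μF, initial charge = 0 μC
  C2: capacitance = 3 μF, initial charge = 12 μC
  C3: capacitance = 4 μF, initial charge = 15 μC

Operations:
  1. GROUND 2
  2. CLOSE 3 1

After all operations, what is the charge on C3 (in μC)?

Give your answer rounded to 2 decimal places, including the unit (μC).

Answer: 12.00 μC

Derivation:
Initial: C1(1μF, Q=0μC, V=0.00V), C2(3μF, Q=12μC, V=4.00V), C3(4μF, Q=15μC, V=3.75V)
Op 1: GROUND 2: Q2=0; energy lost=24.000
Op 2: CLOSE 3-1: Q_total=15.00, C_total=5.00, V=3.00; Q3=12.00, Q1=3.00; dissipated=5.625
Final charges: Q1=3.00, Q2=0.00, Q3=12.00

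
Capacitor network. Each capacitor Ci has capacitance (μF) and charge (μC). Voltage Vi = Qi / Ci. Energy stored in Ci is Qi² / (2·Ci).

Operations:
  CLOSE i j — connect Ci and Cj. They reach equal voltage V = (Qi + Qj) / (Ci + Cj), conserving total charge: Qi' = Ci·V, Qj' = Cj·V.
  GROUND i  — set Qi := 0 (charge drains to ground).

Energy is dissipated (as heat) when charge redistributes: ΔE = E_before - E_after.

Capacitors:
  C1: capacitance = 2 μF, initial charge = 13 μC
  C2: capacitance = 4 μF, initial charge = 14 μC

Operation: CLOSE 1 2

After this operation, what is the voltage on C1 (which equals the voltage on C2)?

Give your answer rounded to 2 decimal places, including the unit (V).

Answer: 4.50 V

Derivation:
Initial: C1(2μF, Q=13μC, V=6.50V), C2(4μF, Q=14μC, V=3.50V)
Op 1: CLOSE 1-2: Q_total=27.00, C_total=6.00, V=4.50; Q1=9.00, Q2=18.00; dissipated=6.000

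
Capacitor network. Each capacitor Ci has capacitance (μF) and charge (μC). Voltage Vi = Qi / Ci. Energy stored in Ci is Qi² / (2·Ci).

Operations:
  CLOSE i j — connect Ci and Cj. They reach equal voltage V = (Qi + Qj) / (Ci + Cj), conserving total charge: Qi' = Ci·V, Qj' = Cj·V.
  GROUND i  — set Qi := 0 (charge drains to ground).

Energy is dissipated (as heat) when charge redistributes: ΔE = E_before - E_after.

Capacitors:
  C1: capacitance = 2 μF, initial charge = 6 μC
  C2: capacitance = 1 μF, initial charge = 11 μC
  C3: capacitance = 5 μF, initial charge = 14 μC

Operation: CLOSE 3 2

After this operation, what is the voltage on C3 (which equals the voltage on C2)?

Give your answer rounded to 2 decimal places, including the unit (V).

Initial: C1(2μF, Q=6μC, V=3.00V), C2(1μF, Q=11μC, V=11.00V), C3(5μF, Q=14μC, V=2.80V)
Op 1: CLOSE 3-2: Q_total=25.00, C_total=6.00, V=4.17; Q3=20.83, Q2=4.17; dissipated=28.017

Answer: 4.17 V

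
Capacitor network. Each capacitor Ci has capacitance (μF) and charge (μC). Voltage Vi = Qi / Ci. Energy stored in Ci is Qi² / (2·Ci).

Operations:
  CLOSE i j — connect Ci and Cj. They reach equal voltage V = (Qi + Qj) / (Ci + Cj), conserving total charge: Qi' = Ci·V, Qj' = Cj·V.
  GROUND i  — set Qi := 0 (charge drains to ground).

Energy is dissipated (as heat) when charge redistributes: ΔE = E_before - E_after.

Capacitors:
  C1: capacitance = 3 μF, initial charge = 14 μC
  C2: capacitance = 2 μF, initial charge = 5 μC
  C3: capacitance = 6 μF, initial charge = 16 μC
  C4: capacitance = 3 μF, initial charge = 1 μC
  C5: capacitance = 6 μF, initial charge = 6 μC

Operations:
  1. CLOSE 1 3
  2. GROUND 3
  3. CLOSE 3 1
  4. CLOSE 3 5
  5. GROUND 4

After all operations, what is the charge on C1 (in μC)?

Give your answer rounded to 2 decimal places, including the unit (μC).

Initial: C1(3μF, Q=14μC, V=4.67V), C2(2μF, Q=5μC, V=2.50V), C3(6μF, Q=16μC, V=2.67V), C4(3μF, Q=1μC, V=0.33V), C5(6μF, Q=6μC, V=1.00V)
Op 1: CLOSE 1-3: Q_total=30.00, C_total=9.00, V=3.33; Q1=10.00, Q3=20.00; dissipated=4.000
Op 2: GROUND 3: Q3=0; energy lost=33.333
Op 3: CLOSE 3-1: Q_total=10.00, C_total=9.00, V=1.11; Q3=6.67, Q1=3.33; dissipated=11.111
Op 4: CLOSE 3-5: Q_total=12.67, C_total=12.00, V=1.06; Q3=6.33, Q5=6.33; dissipated=0.019
Op 5: GROUND 4: Q4=0; energy lost=0.167
Final charges: Q1=3.33, Q2=5.00, Q3=6.33, Q4=0.00, Q5=6.33

Answer: 3.33 μC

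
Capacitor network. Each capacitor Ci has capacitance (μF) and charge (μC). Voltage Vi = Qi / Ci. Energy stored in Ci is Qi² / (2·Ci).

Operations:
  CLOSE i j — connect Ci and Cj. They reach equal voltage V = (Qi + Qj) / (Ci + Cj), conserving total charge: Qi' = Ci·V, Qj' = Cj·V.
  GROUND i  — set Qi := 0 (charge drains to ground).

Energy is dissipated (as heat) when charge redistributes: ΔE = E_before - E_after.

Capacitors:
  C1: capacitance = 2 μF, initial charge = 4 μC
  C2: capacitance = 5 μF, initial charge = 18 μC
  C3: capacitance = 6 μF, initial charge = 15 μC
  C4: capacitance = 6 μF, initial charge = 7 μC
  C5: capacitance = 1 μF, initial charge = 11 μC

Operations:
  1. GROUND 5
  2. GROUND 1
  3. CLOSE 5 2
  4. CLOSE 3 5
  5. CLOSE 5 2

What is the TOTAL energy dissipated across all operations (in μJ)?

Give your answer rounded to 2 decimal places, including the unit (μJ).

Answer: 70.08 μJ

Derivation:
Initial: C1(2μF, Q=4μC, V=2.00V), C2(5μF, Q=18μC, V=3.60V), C3(6μF, Q=15μC, V=2.50V), C4(6μF, Q=7μC, V=1.17V), C5(1μF, Q=11μC, V=11.00V)
Op 1: GROUND 5: Q5=0; energy lost=60.500
Op 2: GROUND 1: Q1=0; energy lost=4.000
Op 3: CLOSE 5-2: Q_total=18.00, C_total=6.00, V=3.00; Q5=3.00, Q2=15.00; dissipated=5.400
Op 4: CLOSE 3-5: Q_total=18.00, C_total=7.00, V=2.57; Q3=15.43, Q5=2.57; dissipated=0.107
Op 5: CLOSE 5-2: Q_total=17.57, C_total=6.00, V=2.93; Q5=2.93, Q2=14.64; dissipated=0.077
Total dissipated: 70.084 μJ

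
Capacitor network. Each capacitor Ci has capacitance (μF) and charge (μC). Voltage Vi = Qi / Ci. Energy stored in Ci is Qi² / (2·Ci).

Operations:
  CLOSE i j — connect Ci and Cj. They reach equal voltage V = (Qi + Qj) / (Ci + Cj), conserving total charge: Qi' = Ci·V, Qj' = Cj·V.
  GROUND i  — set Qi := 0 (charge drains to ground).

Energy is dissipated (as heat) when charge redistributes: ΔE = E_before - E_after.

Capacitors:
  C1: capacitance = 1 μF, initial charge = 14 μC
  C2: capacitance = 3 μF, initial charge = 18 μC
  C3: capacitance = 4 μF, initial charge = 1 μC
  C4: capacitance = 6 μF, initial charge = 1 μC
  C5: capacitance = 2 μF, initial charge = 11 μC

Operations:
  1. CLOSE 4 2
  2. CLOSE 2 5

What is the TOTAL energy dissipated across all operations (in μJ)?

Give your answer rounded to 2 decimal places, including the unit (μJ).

Initial: C1(1μF, Q=14μC, V=14.00V), C2(3μF, Q=18μC, V=6.00V), C3(4μF, Q=1μC, V=0.25V), C4(6μF, Q=1μC, V=0.17V), C5(2μF, Q=11μC, V=5.50V)
Op 1: CLOSE 4-2: Q_total=19.00, C_total=9.00, V=2.11; Q4=12.67, Q2=6.33; dissipated=34.028
Op 2: CLOSE 2-5: Q_total=17.33, C_total=5.00, V=3.47; Q2=10.40, Q5=6.93; dissipated=6.891
Total dissipated: 40.919 μJ

Answer: 40.92 μJ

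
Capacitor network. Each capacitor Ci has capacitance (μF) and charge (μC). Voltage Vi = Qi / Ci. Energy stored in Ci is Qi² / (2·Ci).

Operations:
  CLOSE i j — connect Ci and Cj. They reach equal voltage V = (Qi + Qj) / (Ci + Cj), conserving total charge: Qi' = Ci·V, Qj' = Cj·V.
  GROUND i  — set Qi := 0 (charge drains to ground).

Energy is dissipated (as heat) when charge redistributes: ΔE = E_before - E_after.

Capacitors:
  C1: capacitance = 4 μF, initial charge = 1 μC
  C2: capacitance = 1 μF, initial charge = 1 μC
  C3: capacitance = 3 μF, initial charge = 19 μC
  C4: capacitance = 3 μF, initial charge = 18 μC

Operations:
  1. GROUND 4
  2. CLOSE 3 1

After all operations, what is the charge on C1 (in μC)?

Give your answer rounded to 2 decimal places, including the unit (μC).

Answer: 11.43 μC

Derivation:
Initial: C1(4μF, Q=1μC, V=0.25V), C2(1μF, Q=1μC, V=1.00V), C3(3μF, Q=19μC, V=6.33V), C4(3μF, Q=18μC, V=6.00V)
Op 1: GROUND 4: Q4=0; energy lost=54.000
Op 2: CLOSE 3-1: Q_total=20.00, C_total=7.00, V=2.86; Q3=8.57, Q1=11.43; dissipated=31.720
Final charges: Q1=11.43, Q2=1.00, Q3=8.57, Q4=0.00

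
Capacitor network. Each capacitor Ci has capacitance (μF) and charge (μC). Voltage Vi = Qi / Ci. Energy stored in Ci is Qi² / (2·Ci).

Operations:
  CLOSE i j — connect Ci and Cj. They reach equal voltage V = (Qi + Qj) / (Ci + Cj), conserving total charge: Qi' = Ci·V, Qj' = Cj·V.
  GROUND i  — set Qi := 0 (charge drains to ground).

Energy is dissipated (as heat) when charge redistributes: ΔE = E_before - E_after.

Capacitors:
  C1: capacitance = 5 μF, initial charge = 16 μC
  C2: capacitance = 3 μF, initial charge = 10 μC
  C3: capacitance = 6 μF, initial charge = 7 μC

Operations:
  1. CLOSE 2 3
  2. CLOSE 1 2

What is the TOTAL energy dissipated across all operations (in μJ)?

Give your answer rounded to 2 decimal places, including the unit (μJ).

Answer: 6.31 μJ

Derivation:
Initial: C1(5μF, Q=16μC, V=3.20V), C2(3μF, Q=10μC, V=3.33V), C3(6μF, Q=7μC, V=1.17V)
Op 1: CLOSE 2-3: Q_total=17.00, C_total=9.00, V=1.89; Q2=5.67, Q3=11.33; dissipated=4.694
Op 2: CLOSE 1-2: Q_total=21.67, C_total=8.00, V=2.71; Q1=13.54, Q2=8.12; dissipated=1.612
Total dissipated: 6.306 μJ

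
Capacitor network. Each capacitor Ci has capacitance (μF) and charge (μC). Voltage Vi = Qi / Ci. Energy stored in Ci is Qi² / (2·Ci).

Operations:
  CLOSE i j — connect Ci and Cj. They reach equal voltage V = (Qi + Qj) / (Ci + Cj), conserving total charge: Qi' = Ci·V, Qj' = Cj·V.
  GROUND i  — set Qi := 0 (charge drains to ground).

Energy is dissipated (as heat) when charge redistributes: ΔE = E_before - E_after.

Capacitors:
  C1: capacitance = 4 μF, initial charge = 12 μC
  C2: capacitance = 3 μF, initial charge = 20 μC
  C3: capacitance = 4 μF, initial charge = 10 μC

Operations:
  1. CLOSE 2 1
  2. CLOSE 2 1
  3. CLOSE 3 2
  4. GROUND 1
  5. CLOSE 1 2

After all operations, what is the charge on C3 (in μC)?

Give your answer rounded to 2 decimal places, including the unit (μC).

Initial: C1(4μF, Q=12μC, V=3.00V), C2(3μF, Q=20μC, V=6.67V), C3(4μF, Q=10μC, V=2.50V)
Op 1: CLOSE 2-1: Q_total=32.00, C_total=7.00, V=4.57; Q2=13.71, Q1=18.29; dissipated=11.524
Op 2: CLOSE 2-1: Q_total=32.00, C_total=7.00, V=4.57; Q2=13.71, Q1=18.29; dissipated=0.000
Op 3: CLOSE 3-2: Q_total=23.71, C_total=7.00, V=3.39; Q3=13.55, Q2=10.16; dissipated=3.678
Op 4: GROUND 1: Q1=0; energy lost=41.796
Op 5: CLOSE 1-2: Q_total=10.16, C_total=7.00, V=1.45; Q1=5.81, Q2=4.36; dissipated=9.837
Final charges: Q1=5.81, Q2=4.36, Q3=13.55

Answer: 13.55 μC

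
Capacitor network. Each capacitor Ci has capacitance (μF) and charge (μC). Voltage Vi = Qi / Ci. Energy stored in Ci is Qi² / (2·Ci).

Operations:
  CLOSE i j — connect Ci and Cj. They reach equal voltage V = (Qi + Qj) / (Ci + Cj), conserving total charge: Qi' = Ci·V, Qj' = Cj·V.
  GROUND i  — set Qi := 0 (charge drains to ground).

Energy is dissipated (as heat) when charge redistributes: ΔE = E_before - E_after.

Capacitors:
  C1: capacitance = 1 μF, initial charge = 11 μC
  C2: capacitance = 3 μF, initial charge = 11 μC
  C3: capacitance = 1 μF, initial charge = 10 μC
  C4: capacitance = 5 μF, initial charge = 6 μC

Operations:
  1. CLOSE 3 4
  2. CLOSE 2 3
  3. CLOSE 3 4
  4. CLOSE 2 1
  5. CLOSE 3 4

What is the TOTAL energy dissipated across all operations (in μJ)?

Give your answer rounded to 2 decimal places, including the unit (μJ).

Answer: 54.44 μJ

Derivation:
Initial: C1(1μF, Q=11μC, V=11.00V), C2(3μF, Q=11μC, V=3.67V), C3(1μF, Q=10μC, V=10.00V), C4(5μF, Q=6μC, V=1.20V)
Op 1: CLOSE 3-4: Q_total=16.00, C_total=6.00, V=2.67; Q3=2.67, Q4=13.33; dissipated=32.267
Op 2: CLOSE 2-3: Q_total=13.67, C_total=4.00, V=3.42; Q2=10.25, Q3=3.42; dissipated=0.375
Op 3: CLOSE 3-4: Q_total=16.75, C_total=6.00, V=2.79; Q3=2.79, Q4=13.96; dissipated=0.234
Op 4: CLOSE 2-1: Q_total=21.25, C_total=4.00, V=5.31; Q2=15.94, Q1=5.31; dissipated=21.565
Op 5: CLOSE 3-4: Q_total=16.75, C_total=6.00, V=2.79; Q3=2.79, Q4=13.96; dissipated=0.000
Total dissipated: 54.441 μJ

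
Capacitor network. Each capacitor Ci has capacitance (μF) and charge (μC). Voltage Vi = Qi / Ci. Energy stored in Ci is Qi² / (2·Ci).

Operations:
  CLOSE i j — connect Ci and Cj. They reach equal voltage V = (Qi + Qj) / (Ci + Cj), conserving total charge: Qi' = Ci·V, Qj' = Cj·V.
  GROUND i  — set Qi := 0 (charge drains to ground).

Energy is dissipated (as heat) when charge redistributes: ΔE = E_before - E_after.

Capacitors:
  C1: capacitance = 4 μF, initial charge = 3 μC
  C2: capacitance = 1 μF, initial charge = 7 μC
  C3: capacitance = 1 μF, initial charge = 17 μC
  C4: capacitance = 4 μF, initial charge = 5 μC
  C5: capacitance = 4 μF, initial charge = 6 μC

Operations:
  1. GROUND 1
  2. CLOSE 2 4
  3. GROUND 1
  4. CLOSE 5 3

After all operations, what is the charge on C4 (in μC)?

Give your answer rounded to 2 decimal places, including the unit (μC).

Initial: C1(4μF, Q=3μC, V=0.75V), C2(1μF, Q=7μC, V=7.00V), C3(1μF, Q=17μC, V=17.00V), C4(4μF, Q=5μC, V=1.25V), C5(4μF, Q=6μC, V=1.50V)
Op 1: GROUND 1: Q1=0; energy lost=1.125
Op 2: CLOSE 2-4: Q_total=12.00, C_total=5.00, V=2.40; Q2=2.40, Q4=9.60; dissipated=13.225
Op 3: GROUND 1: Q1=0; energy lost=0.000
Op 4: CLOSE 5-3: Q_total=23.00, C_total=5.00, V=4.60; Q5=18.40, Q3=4.60; dissipated=96.100
Final charges: Q1=0.00, Q2=2.40, Q3=4.60, Q4=9.60, Q5=18.40

Answer: 9.60 μC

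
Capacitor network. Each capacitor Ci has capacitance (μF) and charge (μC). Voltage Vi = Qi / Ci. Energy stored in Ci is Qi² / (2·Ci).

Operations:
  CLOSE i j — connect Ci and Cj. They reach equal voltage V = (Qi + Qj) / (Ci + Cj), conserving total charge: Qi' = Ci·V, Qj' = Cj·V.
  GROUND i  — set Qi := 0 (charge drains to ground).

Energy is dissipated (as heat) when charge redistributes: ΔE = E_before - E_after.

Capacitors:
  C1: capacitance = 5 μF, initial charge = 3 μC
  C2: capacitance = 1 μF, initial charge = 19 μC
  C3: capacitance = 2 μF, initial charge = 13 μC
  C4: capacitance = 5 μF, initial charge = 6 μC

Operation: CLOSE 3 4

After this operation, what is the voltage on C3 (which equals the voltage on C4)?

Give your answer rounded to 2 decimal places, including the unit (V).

Answer: 2.71 V

Derivation:
Initial: C1(5μF, Q=3μC, V=0.60V), C2(1μF, Q=19μC, V=19.00V), C3(2μF, Q=13μC, V=6.50V), C4(5μF, Q=6μC, V=1.20V)
Op 1: CLOSE 3-4: Q_total=19.00, C_total=7.00, V=2.71; Q3=5.43, Q4=13.57; dissipated=20.064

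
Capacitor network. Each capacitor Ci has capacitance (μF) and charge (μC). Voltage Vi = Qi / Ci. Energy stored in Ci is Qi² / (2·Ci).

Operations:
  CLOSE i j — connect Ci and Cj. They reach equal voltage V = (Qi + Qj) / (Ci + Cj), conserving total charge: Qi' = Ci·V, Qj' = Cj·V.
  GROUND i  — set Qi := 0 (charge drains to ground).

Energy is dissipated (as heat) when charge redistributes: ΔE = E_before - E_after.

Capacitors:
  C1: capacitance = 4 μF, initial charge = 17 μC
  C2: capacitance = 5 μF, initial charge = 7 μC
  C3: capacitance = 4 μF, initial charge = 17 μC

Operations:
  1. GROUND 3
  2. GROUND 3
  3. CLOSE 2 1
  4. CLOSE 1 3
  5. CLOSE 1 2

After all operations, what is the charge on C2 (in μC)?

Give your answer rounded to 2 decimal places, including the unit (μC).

Initial: C1(4μF, Q=17μC, V=4.25V), C2(5μF, Q=7μC, V=1.40V), C3(4μF, Q=17μC, V=4.25V)
Op 1: GROUND 3: Q3=0; energy lost=36.125
Op 2: GROUND 3: Q3=0; energy lost=0.000
Op 3: CLOSE 2-1: Q_total=24.00, C_total=9.00, V=2.67; Q2=13.33, Q1=10.67; dissipated=9.025
Op 4: CLOSE 1-3: Q_total=10.67, C_total=8.00, V=1.33; Q1=5.33, Q3=5.33; dissipated=7.111
Op 5: CLOSE 1-2: Q_total=18.67, C_total=9.00, V=2.07; Q1=8.30, Q2=10.37; dissipated=1.975
Final charges: Q1=8.30, Q2=10.37, Q3=5.33

Answer: 10.37 μC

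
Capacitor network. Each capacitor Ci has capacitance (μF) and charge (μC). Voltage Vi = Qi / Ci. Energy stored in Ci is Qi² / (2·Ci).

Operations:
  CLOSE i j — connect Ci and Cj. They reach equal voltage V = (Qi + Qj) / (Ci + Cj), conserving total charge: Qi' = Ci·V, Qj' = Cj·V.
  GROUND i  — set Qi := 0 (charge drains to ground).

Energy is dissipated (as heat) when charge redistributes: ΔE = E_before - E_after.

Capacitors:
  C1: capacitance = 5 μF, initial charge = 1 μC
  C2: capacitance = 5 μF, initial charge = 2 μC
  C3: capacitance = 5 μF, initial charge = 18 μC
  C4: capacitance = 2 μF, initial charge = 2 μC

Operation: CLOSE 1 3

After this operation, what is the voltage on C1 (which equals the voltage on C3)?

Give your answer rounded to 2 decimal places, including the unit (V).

Answer: 1.90 V

Derivation:
Initial: C1(5μF, Q=1μC, V=0.20V), C2(5μF, Q=2μC, V=0.40V), C3(5μF, Q=18μC, V=3.60V), C4(2μF, Q=2μC, V=1.00V)
Op 1: CLOSE 1-3: Q_total=19.00, C_total=10.00, V=1.90; Q1=9.50, Q3=9.50; dissipated=14.450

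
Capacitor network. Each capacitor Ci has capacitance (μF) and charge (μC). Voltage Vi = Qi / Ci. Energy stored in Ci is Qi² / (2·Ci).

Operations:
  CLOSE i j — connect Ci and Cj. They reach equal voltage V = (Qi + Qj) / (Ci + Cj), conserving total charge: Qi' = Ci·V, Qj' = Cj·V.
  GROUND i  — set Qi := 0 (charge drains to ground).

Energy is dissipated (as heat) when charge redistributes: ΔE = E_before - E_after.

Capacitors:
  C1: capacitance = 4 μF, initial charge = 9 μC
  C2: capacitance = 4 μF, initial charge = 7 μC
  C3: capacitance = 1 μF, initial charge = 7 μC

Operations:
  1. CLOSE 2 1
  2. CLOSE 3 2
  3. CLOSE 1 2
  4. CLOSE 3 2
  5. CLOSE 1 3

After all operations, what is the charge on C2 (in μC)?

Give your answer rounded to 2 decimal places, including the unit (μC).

Initial: C1(4μF, Q=9μC, V=2.25V), C2(4μF, Q=7μC, V=1.75V), C3(1μF, Q=7μC, V=7.00V)
Op 1: CLOSE 2-1: Q_total=16.00, C_total=8.00, V=2.00; Q2=8.00, Q1=8.00; dissipated=0.250
Op 2: CLOSE 3-2: Q_total=15.00, C_total=5.00, V=3.00; Q3=3.00, Q2=12.00; dissipated=10.000
Op 3: CLOSE 1-2: Q_total=20.00, C_total=8.00, V=2.50; Q1=10.00, Q2=10.00; dissipated=1.000
Op 4: CLOSE 3-2: Q_total=13.00, C_total=5.00, V=2.60; Q3=2.60, Q2=10.40; dissipated=0.100
Op 5: CLOSE 1-3: Q_total=12.60, C_total=5.00, V=2.52; Q1=10.08, Q3=2.52; dissipated=0.004
Final charges: Q1=10.08, Q2=10.40, Q3=2.52

Answer: 10.40 μC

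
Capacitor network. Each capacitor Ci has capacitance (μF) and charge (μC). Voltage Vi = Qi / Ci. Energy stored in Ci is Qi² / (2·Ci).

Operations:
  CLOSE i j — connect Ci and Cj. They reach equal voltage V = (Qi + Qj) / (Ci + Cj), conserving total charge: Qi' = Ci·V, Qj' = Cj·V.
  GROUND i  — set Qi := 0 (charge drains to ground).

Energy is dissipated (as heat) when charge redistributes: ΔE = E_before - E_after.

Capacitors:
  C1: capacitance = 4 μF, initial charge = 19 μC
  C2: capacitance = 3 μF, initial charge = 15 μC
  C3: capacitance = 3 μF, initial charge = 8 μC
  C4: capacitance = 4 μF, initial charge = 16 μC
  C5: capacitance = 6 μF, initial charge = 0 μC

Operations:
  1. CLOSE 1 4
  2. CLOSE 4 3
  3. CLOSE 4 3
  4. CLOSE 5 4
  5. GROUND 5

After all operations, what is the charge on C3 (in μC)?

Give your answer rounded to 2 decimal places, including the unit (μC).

Initial: C1(4μF, Q=19μC, V=4.75V), C2(3μF, Q=15μC, V=5.00V), C3(3μF, Q=8μC, V=2.67V), C4(4μF, Q=16μC, V=4.00V), C5(6μF, Q=0μC, V=0.00V)
Op 1: CLOSE 1-4: Q_total=35.00, C_total=8.00, V=4.38; Q1=17.50, Q4=17.50; dissipated=0.562
Op 2: CLOSE 4-3: Q_total=25.50, C_total=7.00, V=3.64; Q4=14.57, Q3=10.93; dissipated=2.501
Op 3: CLOSE 4-3: Q_total=25.50, C_total=7.00, V=3.64; Q4=14.57, Q3=10.93; dissipated=0.000
Op 4: CLOSE 5-4: Q_total=14.57, C_total=10.00, V=1.46; Q5=8.74, Q4=5.83; dissipated=15.924
Op 5: GROUND 5: Q5=0; energy lost=6.370
Final charges: Q1=17.50, Q2=15.00, Q3=10.93, Q4=5.83, Q5=0.00

Answer: 10.93 μC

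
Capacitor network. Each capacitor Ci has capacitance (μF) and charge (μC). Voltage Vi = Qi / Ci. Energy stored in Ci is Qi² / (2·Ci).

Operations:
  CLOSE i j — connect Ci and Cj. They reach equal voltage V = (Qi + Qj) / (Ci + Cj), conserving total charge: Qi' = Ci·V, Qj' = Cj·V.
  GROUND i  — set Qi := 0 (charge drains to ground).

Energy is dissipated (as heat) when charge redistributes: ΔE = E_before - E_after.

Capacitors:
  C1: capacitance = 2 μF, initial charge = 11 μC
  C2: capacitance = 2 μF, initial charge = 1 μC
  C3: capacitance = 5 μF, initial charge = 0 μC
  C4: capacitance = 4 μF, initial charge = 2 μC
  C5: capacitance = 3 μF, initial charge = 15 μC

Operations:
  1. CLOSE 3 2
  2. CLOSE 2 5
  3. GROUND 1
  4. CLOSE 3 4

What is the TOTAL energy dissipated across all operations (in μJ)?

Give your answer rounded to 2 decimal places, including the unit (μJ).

Answer: 44.73 μJ

Derivation:
Initial: C1(2μF, Q=11μC, V=5.50V), C2(2μF, Q=1μC, V=0.50V), C3(5μF, Q=0μC, V=0.00V), C4(4μF, Q=2μC, V=0.50V), C5(3μF, Q=15μC, V=5.00V)
Op 1: CLOSE 3-2: Q_total=1.00, C_total=7.00, V=0.14; Q3=0.71, Q2=0.29; dissipated=0.179
Op 2: CLOSE 2-5: Q_total=15.29, C_total=5.00, V=3.06; Q2=6.11, Q5=9.17; dissipated=14.155
Op 3: GROUND 1: Q1=0; energy lost=30.250
Op 4: CLOSE 3-4: Q_total=2.71, C_total=9.00, V=0.30; Q3=1.51, Q4=1.21; dissipated=0.142
Total dissipated: 44.725 μJ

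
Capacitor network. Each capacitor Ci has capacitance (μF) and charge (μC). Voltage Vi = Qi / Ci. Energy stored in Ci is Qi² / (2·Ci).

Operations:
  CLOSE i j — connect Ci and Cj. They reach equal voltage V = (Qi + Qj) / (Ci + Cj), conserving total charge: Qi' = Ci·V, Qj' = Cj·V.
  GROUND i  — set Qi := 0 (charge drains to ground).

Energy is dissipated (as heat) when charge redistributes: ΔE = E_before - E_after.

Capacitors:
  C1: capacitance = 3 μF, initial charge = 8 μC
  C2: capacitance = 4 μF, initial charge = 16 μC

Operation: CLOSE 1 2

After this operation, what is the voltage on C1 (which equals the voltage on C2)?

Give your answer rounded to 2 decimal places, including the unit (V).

Initial: C1(3μF, Q=8μC, V=2.67V), C2(4μF, Q=16μC, V=4.00V)
Op 1: CLOSE 1-2: Q_total=24.00, C_total=7.00, V=3.43; Q1=10.29, Q2=13.71; dissipated=1.524

Answer: 3.43 V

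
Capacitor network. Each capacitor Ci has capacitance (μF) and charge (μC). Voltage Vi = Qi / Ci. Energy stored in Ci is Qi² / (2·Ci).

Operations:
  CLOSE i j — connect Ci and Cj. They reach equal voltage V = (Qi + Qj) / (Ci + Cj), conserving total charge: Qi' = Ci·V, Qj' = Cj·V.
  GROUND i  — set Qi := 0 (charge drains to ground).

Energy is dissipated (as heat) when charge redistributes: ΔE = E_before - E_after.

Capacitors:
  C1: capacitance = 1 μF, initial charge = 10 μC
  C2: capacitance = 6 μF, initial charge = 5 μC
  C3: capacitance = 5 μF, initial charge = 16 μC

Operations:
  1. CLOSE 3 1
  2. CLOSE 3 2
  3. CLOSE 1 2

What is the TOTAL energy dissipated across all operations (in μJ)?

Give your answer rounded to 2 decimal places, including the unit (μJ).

Answer: 37.53 μJ

Derivation:
Initial: C1(1μF, Q=10μC, V=10.00V), C2(6μF, Q=5μC, V=0.83V), C3(5μF, Q=16μC, V=3.20V)
Op 1: CLOSE 3-1: Q_total=26.00, C_total=6.00, V=4.33; Q3=21.67, Q1=4.33; dissipated=19.267
Op 2: CLOSE 3-2: Q_total=26.67, C_total=11.00, V=2.42; Q3=12.12, Q2=14.55; dissipated=16.705
Op 3: CLOSE 1-2: Q_total=18.88, C_total=7.00, V=2.70; Q1=2.70, Q2=16.18; dissipated=1.562
Total dissipated: 37.533 μJ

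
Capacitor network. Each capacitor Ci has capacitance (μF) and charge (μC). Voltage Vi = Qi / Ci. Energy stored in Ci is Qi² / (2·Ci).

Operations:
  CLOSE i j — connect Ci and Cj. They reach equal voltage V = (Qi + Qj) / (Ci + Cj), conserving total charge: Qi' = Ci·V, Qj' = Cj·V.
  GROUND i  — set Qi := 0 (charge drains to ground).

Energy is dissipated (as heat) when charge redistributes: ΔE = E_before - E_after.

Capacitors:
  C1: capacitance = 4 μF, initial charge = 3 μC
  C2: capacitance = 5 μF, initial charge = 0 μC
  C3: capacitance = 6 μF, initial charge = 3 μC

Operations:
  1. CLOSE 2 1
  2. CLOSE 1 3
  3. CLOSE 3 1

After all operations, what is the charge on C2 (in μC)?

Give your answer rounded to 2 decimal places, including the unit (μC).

Initial: C1(4μF, Q=3μC, V=0.75V), C2(5μF, Q=0μC, V=0.00V), C3(6μF, Q=3μC, V=0.50V)
Op 1: CLOSE 2-1: Q_total=3.00, C_total=9.00, V=0.33; Q2=1.67, Q1=1.33; dissipated=0.625
Op 2: CLOSE 1-3: Q_total=4.33, C_total=10.00, V=0.43; Q1=1.73, Q3=2.60; dissipated=0.033
Op 3: CLOSE 3-1: Q_total=4.33, C_total=10.00, V=0.43; Q3=2.60, Q1=1.73; dissipated=0.000
Final charges: Q1=1.73, Q2=1.67, Q3=2.60

Answer: 1.67 μC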